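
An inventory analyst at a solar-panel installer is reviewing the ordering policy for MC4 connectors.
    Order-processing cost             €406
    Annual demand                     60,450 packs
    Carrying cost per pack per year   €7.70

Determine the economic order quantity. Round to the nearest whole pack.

Optimal lot size Q* = (2 × 60,450 × €406 / €7.7)^½ ≈ 2,524.82

2,525 packs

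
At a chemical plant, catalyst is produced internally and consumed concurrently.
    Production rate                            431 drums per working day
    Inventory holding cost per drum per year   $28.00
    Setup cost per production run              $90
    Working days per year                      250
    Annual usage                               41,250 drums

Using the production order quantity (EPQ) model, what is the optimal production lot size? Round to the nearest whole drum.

Daily demand d = 41,250/250 = 165.000; p = 431; 1 − d/p = 0.61717
EPQ = √(2DS / (H(1 − d/p)))
    = √(2 × 41,250 × 90 / (28 × 0.61717)) ≈ 655.49

655 drums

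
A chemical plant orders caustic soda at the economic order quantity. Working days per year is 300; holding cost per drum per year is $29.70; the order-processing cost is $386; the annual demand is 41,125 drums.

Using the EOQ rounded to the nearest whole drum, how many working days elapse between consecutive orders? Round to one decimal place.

7.5 days

Q* = √(2·D·S / H) = √(2·41,125·386 / 29.7) = √1,068,973.1 ≈ 1,033.91 → Q = 1,034 drums
Days between orders = 300 / (D/Q) = 300 / 39.773 ≈ 7.543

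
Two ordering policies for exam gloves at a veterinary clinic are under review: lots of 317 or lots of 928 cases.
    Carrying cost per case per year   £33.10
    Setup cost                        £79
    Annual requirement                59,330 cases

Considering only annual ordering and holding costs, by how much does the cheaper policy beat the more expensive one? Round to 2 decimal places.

£377.06

TC(Q) = (D/Q)S + (Q/2)H
TC(317) = (59,330/317)×79 + (317/2)×33.1 = £20,032.06
TC(928) = (59,330/928)×79 + (928/2)×33.1 = £20,409.12
|ΔTC| = |£20,032.06 − £20,409.12| = £377.06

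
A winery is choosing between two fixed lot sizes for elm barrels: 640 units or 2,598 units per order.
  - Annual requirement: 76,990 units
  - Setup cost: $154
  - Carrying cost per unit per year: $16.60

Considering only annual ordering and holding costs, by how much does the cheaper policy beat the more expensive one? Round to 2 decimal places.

TC(Q) = (D/Q)S + (Q/2)H
TC(640) = (76,990/640)×154 + (640/2)×16.6 = $23,837.72
TC(2,598) = (76,990/2,598)×154 + (2,598/2)×16.6 = $26,127.09
Lots of 640 are cheaper by $2,289.37.

$2,289.37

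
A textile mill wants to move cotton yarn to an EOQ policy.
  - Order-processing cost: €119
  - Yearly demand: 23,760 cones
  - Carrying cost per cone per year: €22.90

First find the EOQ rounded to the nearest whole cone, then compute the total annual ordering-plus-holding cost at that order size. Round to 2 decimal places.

€11,379.66

2DS/H = 2·23,760·119/22.9 = 246,937.99
EOQ = √246,937.99 ≈ 496.93 → Q = 497 cones
Annual ordering cost = (D/Q)·S = (23,760/497) × 119 = €5,689.01
Annual holding cost  = (Q/2)·H = (497/2) × 22.9 = €5,690.65
Total = €5,689.01 + €5,690.65 = €11,379.66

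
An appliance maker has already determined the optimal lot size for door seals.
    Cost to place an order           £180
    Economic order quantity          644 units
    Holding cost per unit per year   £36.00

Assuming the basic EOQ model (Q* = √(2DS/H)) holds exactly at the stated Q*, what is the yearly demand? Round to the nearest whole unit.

41,474 units per year

EOQ relation: Q² = 2DS/H, so rearrange for the unknown.
D = Q²H / (2S) = 644² × 36 / (2 × 180) = 41,473.60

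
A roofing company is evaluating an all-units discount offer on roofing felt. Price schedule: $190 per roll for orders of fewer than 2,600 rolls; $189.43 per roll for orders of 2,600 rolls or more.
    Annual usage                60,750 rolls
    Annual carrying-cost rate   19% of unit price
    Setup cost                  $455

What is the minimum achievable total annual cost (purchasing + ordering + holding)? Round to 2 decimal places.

$11,565,292.96

H₁ = 19%×$190 = $36.1000;  H₂ = 19%×$189.43 = $35.9917
EOQ₁ = √(2×60,750×455/36.1000) = 1,237.49  (< 2,600, feasible at tier 1)
EOQ₂ = √(2×60,750×455/35.9917) = 1,239.35  (< 2,600 → use Q = 2,600 at tier-2 price)
TC(tier 1 (EOQ₁), Q≈1,237.5) = $11,587,173.24
TC(tier 2, Q≈2,600.0) = $11,565,292.96
Minimum at tier 2: $11,565,292.96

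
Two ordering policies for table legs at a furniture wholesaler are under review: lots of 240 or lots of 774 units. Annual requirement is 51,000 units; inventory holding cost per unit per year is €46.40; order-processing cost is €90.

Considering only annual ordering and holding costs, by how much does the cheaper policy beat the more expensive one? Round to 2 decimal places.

TC(Q) = (D/Q)S + (Q/2)H
TC(240) = (51,000/240)×90 + (240/2)×46.4 = €24,693.00
TC(774) = (51,000/774)×90 + (774/2)×46.4 = €23,887.03
Cheaper: Q = 774.  Difference = €805.97

€805.97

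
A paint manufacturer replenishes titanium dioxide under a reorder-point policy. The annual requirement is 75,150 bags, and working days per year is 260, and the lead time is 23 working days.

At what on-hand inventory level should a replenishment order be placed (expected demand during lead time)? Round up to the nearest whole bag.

6,648 bags

Daily demand d = 75,150 / 260 = 289.038 bags/day
Demand during lead time = 289.038 × 23 = 6,647.88
Reorder point = 6,647.88 → round up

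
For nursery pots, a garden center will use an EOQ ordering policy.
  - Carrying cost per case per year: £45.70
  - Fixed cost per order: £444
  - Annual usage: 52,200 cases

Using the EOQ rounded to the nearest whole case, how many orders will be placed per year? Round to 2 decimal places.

EOQ = √(2DS/H) = √(2 × 52,200 × 444 / 45.7)
    = √(1,014,301.97) ≈ 1,007.13 → Q = 1,007
Orders per year = D/Q = 52,200 / 1,007 = 51.837

51.84 orders per year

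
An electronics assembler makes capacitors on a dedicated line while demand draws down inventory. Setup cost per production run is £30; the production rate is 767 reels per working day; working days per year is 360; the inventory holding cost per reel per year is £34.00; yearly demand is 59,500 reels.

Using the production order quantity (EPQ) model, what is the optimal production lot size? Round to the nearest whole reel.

Daily demand d = 59,500/360 = 165.278; p = 767; 1 − d/p = 0.78451
EPQ = √(2DS / (H(1 − d/p)))
    = √(2 × 59,500 × 30 / (34 × 0.78451)) ≈ 365.84

366 reels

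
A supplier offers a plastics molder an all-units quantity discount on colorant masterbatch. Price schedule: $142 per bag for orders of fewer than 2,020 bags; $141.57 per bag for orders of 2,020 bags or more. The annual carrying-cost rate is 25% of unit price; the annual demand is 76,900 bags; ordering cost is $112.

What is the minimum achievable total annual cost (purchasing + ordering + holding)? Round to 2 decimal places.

H₁ = 25%×$142 = $35.5000;  H₂ = 25%×$141.57 = $35.3925
EOQ₁ = √(2×76,900×112/35.5000) = 696.58  (< 2,020, feasible at tier 1)
EOQ₂ = √(2×76,900×112/35.3925) = 697.64  (< 2,020 → use Q = 2,020 at tier-2 price)
TC(tier 1 (EOQ₁), Q≈696.6) = $10,944,528.70
TC(tier 2, Q≈2,020.0) = $10,926,743.19
Minimum at tier 2: $10,926,743.19

$10,926,743.19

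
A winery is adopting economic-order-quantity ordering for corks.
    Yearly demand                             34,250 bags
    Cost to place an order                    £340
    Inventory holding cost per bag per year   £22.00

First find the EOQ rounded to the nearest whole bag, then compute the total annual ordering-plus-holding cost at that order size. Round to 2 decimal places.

Q* = √(2·D·S / H) = √(2·34,250·340 / 22) = √1,058,636.4 ≈ 1,028.90 → Q = 1,029 bags
Annual ordering cost = (D/Q)·S = (34,250/1,029) × 340 = £11,316.81
Annual holding cost  = (Q/2)·H = (1,029/2) × 22 = £11,319.00
Total = £11,316.81 + £11,319.00 = £22,635.81

£22,635.81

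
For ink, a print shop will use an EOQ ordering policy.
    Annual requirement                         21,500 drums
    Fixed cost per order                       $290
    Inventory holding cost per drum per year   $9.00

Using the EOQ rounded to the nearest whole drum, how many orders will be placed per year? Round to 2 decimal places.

18.27 orders per year

EOQ = √(2DS/H) = √(2 × 21,500 × 290 / 9)
    = √(1,385,555.56) ≈ 1,177.10 → Q = 1,177
Orders per year = D/Q = 21,500 / 1,177 = 18.267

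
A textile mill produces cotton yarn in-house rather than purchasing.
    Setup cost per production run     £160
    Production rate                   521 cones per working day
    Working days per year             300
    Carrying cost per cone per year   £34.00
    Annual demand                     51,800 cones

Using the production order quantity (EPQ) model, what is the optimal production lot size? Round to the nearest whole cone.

854 cones

d = 51,800/300 = 172.6667 cones/day;  effective holding cost H(1 − d/p) = 34·(1 − 172.6667/521) = 22.73193
Q* = √(2DS / H_eff) = √(2·51,800·160 / 22.73193) ≈ 853.93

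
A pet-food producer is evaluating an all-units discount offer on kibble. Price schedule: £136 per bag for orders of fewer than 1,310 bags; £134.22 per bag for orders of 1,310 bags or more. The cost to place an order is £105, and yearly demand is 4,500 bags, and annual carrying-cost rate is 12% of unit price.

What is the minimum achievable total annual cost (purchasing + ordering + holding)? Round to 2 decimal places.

£614,900.38

H₁ = 12%×£136 = £16.3200;  H₂ = 12%×£134.22 = £16.1064
EOQ₁ = √(2×4,500×105/16.3200) = 240.63  (< 1,310, feasible at tier 1)
EOQ₂ = √(2×4,500×105/16.1064) = 242.22  (< 1,310 → use Q = 1,310 at tier-2 price)
TC(tier 1 (EOQ₁), Q≈240.6) = £615,927.14
TC(tier 2, Q≈1,310.0) = £614,900.38
Minimum at tier 2: £614,900.38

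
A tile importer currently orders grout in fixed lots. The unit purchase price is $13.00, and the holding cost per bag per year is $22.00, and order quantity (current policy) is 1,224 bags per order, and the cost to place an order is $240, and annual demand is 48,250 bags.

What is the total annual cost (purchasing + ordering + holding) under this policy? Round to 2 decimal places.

Orders/yr = 48,250/1,224 = 39.420; ordering cost = 39.420 × $240 = $9,460.78
Average inventory = 1,224/2 = 612; holding cost = 612 × $22 = $13,464.00
Purchase cost = D·C = 48,250 × 13 = $627,250.00
Total = $9,460.78 + $13,464.00 + $627,250.00 = $650,174.78

$650,174.78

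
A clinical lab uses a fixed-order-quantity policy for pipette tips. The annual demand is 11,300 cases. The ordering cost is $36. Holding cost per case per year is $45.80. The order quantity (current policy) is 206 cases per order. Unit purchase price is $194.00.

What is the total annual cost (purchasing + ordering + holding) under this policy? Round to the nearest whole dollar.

Annual ordering cost = (D/Q)·S = (11,300/206) × 36 = $1,974.76
Annual holding cost  = (Q/2)·H = (206/2) × 45.8 = $4,717.40
Purchase cost = D·C = 11,300 × 194 = $2,192,200.00
Total = $1,974.76 + $4,717.40 + $2,192,200.00 = $2,198,892.16

$2,198,892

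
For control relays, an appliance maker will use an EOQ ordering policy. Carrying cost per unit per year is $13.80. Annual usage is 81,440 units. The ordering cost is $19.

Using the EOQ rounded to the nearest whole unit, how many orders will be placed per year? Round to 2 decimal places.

171.81 orders per year

EOQ = √(2DS/H) = √(2 × 81,440 × 19 / 13.8)
    = √(224,255.07) ≈ 473.56 → Q = 474
N = D/Q = 81,440/474 ≈ 171.814 orders/yr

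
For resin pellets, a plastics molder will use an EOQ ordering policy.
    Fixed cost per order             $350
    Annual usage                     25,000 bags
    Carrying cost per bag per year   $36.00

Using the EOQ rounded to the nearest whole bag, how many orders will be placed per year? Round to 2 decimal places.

35.87 orders per year

Optimal lot size Q* = (2 × 25,000 × $350 / $36)^½ ≈ 697.22 → Q = 697
Orders per year = D/Q = 25,000 / 697 = 35.868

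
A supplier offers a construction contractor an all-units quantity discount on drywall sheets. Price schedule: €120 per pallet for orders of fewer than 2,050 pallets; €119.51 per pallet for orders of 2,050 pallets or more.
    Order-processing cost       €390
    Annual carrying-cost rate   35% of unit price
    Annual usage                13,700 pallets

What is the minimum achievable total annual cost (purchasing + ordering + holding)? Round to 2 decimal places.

H₁ = 35%×€120 = €42.0000;  H₂ = 35%×€119.51 = €41.8285
EOQ₁ = √(2×13,700×390/42.0000) = 504.41  (< 2,050, feasible at tier 1)
EOQ₂ = √(2×13,700×390/41.8285) = 505.44  (< 2,050 → use Q = 2,050 at tier-2 price)
TC(tier 1 (EOQ₁), Q≈504.4) = €1,665,185.18
TC(tier 2, Q≈2,050.0) = €1,682,767.55
Minimum at tier 1 (EOQ₁): €1,665,185.18

€1,665,185.18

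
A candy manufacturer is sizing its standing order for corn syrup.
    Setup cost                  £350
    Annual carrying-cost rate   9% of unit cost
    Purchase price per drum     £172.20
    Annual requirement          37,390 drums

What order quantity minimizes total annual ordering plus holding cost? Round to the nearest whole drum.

1,300 drums

Holding cost per drum per year: H = 9% × £172.2 = £15.4980
2DS/H = 2·37,390·350/15.498 = 1,688,798.55
EOQ = √1,688,798.55 ≈ 1,299.54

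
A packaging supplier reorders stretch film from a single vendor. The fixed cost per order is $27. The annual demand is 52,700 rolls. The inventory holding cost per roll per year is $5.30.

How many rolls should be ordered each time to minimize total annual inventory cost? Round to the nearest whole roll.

Optimal lot size Q* = (2 × 52,700 × $27 / $5.3)^½ ≈ 732.76

733 rolls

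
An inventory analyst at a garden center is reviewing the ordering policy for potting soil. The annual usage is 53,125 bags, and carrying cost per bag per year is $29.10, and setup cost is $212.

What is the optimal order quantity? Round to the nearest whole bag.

Q* = √(2·D·S / H) = √(2·53,125·212 / 29.1) = √774,055.0 ≈ 879.80

880 bags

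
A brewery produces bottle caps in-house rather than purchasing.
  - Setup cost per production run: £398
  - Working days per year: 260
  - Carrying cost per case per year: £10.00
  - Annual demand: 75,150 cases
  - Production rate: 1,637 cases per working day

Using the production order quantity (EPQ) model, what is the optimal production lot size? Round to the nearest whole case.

2,695 cases

d = 75,150/260 = 289.0385 cases/day;  effective holding cost H(1 − d/p) = 10·(1 − 289.0385/1637) = 8.23434
Q* = √(2DS / H_eff) = √(2·75,150·398 / 8.23434) ≈ 2,695.30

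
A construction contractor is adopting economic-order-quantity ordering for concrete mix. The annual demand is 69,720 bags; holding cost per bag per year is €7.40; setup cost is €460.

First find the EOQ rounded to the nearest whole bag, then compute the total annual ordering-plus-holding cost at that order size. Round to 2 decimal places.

EOQ = √(2DS/H) = √(2 × 69,720 × 460 / 7.4)
    = √(8,667,891.89) ≈ 2,944.13 → Q = 2,944 bags
Ordering: D/Q × S = 69,720/2,944 × €460 = €10,893.75
Holding:  Q/2 × H = 2,944/2 × €7.4 = €10,892.80
Total = €10,893.75 + €10,892.80 = €21,786.55

€21,786.55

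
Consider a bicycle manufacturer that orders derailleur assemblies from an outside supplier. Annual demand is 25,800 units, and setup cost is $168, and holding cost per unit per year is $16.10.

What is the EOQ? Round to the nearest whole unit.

734 units

Optimal lot size Q* = (2 × 25,800 × $168 / $16.1)^½ ≈ 733.78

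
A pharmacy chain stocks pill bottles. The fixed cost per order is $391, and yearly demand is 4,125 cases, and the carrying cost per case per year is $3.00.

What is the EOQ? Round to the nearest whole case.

Optimal lot size Q* = (2 × 4,125 × $391 / $3)^½ ≈ 1,036.94

1,037 cases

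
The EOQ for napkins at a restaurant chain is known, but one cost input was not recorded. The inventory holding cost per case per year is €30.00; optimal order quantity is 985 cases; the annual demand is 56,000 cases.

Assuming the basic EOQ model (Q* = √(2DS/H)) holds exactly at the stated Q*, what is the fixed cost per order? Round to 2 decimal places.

€259.88

EOQ relation: Q² = 2DS/H, so rearrange for the unknown.
S = Q²H / (2D) = 985² × 30 / (2 × 56,000) = 259.8817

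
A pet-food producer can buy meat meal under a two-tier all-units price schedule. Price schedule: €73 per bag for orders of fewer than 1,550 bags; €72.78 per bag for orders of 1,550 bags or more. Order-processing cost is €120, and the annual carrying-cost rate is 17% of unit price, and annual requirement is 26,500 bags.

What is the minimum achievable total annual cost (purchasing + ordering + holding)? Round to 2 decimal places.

H₁ = 17%×€73 = €12.4100;  H₂ = 17%×€72.78 = €12.3726
EOQ₁ = √(2×26,500×120/12.4100) = 715.88  (< 1,550, feasible at tier 1)
EOQ₂ = √(2×26,500×120/12.3726) = 716.97  (< 1,550 → use Q = 1,550 at tier-2 price)
TC(tier 1 (EOQ₁), Q≈715.9) = €1,943,384.12
TC(tier 2, Q≈1,550.0) = €1,940,310.38
Minimum at tier 2: €1,940,310.38

€1,940,310.38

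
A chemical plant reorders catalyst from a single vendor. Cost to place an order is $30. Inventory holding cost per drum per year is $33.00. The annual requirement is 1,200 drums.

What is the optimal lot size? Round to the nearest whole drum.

2DS/H = 2·1,200·30/33 = 2,181.82
EOQ = √2,181.82 ≈ 46.71

47 drums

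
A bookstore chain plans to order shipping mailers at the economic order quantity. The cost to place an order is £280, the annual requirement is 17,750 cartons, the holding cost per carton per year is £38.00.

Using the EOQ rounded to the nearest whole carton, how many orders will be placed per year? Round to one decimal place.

EOQ = √(2DS/H) = √(2 × 17,750 × 280 / 38)
    = √(261,578.95) ≈ 511.45 → Q = 511
Orders per year = D/Q = 17,750 / 511 = 34.736

34.7 orders per year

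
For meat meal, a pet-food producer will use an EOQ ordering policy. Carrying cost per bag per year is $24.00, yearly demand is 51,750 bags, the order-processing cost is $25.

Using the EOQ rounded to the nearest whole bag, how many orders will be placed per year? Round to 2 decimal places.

157.77 orders per year

Q* = √(2·D·S / H) = √(2·51,750·25 / 24) = √107,812.5 ≈ 328.35 → Q = 328
N = D/Q = 51,750/328 ≈ 157.774 orders/yr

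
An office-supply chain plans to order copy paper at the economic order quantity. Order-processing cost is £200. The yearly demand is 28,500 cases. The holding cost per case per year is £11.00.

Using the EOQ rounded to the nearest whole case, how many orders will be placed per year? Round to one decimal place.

28.0 orders per year

Optimal lot size Q* = (2 × 28,500 × £200 / £11)^½ ≈ 1,018.02 → Q = 1,018
Orders per year = D/Q = 28,500 / 1,018 = 27.996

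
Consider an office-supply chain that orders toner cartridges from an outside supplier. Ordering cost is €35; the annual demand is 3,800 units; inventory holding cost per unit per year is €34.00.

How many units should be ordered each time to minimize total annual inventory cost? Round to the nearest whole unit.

88 units

2DS/H = 2·3,800·35/34 = 7,823.53
EOQ = √7,823.53 ≈ 88.45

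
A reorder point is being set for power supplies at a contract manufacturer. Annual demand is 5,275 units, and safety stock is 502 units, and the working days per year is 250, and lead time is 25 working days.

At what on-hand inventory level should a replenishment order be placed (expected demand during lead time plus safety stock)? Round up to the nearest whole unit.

Daily demand d = 5,275 / 250 = 21.100 units/day
Demand during lead time = 21.100 × 25 = 527.50
Reorder point = 527.50 + 502 = 1,029.50 → round up

1,030 units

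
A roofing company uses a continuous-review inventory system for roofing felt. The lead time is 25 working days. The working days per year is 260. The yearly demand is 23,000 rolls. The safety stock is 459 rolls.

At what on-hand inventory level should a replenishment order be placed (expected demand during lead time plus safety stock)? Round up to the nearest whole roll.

2,671 rolls

Daily demand d = 23,000 / 260 = 88.462 rolls/day
Demand during lead time = 88.462 × 25 = 2,211.54
Reorder point = 2,211.54 + 459 = 2,670.54 → round up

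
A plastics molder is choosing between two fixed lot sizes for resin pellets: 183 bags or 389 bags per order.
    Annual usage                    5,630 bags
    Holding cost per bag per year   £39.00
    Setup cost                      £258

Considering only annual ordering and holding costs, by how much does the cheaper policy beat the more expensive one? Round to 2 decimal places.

£186.34

Annual cost at Q: ordering D·S/Q plus holding Q·H/2.
TC(183) = (5,630/183)×258 + (183/2)×39 = £11,505.88
TC(389) = (5,630/389)×258 + (389/2)×39 = £11,319.54
|ΔTC| = |£11,505.88 − £11,319.54| = £186.34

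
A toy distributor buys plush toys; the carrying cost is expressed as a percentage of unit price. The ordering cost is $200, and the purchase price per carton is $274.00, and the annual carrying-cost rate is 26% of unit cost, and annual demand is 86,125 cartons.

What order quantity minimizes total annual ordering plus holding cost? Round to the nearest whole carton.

H = i·C = 0.26 × $274 = $71.2400 per carton-year
Optimal lot size Q* = (2 × 86,125 × $200 / $71.24)^½ ≈ 695.40

695 cartons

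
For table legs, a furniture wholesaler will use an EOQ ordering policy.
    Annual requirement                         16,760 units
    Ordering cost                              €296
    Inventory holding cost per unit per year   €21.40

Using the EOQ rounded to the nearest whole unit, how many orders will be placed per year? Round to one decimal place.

24.6 orders per year

2DS/H = 2·16,760·296/21.4 = 463,641.12
EOQ = √463,641.12 ≈ 680.91 → Q = 681
N = D/Q = 16,760/681 ≈ 24.611 orders/yr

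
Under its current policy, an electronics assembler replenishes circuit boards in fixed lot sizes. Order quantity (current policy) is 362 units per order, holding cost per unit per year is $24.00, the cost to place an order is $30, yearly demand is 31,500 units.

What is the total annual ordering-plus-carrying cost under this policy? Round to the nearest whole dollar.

$6,954

Ordering: D/Q × S = 31,500/362 × $30 = $2,610.50
Holding:  Q/2 × H = 362/2 × $24 = $4,344.00
Total = $2,610.50 + $4,344.00 = $6,954.50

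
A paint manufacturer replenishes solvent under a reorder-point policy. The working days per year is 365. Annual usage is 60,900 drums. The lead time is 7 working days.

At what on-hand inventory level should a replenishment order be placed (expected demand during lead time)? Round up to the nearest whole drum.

1,168 drums

Daily demand d = 60,900 / 365 = 166.849 drums/day
Demand during lead time = 166.849 × 7 = 1,167.95
Reorder point = 1,167.95 → round up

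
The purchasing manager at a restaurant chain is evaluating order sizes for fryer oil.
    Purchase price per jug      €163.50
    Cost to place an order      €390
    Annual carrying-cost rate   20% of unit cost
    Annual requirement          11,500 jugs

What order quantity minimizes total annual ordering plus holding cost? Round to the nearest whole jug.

524 jugs

Holding cost per jug per year: H = 20% × €163.5 = €32.7000
Optimal lot size Q* = (2 × 11,500 × €390 / €32.7)^½ ≈ 523.75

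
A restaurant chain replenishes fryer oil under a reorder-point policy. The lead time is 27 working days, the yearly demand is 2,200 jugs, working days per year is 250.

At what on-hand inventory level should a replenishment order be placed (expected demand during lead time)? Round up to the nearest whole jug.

238 jugs

Daily demand d = 2,200 / 250 = 8.800 jugs/day
Demand during lead time = 8.800 × 27 = 237.60
Reorder point = 237.60 → round up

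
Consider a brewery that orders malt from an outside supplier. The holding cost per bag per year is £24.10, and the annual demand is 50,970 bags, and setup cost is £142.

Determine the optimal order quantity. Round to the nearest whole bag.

EOQ = √(2DS/H) = √(2 × 50,970 × 142 / 24.1)
    = √(600,642.32) ≈ 775.01

775 bags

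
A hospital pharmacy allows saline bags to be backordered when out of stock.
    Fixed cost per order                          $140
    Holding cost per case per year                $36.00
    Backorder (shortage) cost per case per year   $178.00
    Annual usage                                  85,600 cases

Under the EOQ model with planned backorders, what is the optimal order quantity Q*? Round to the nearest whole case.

Basic EOQ = √(2·85,600·140/36) = 815.952
Backorder adjustment √((H+b)/b) = √((36+178)/178) = 1.0965
Q* = 815.952 × 1.0965 ≈ 894.67

895 cases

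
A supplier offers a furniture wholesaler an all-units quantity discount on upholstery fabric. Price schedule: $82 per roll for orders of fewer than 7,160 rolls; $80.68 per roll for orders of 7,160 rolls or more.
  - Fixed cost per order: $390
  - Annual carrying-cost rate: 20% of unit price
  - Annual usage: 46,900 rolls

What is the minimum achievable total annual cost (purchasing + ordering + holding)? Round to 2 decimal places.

$3,844,213.49

H₁ = 20%×$82 = $16.4000;  H₂ = 20%×$80.68 = $16.1360
EOQ₁ = √(2×46,900×390/16.4000) = 1,493.52  (< 7,160, feasible at tier 1)
EOQ₂ = √(2×46,900×390/16.1360) = 1,505.69  (< 7,160 → use Q = 7,160 at tier-2 price)
TC(tier 1 (EOQ₁), Q≈1,493.5) = $3,870,293.77
TC(tier 2, Q≈7,160.0) = $3,844,213.49
Minimum at tier 2: $3,844,213.49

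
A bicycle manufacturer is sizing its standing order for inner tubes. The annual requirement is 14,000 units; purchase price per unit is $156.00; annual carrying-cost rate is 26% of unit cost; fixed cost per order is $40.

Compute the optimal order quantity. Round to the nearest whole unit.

H = i·C = 0.26 × $156 = $40.5600 per unit-year
Optimal lot size Q* = (2 × 14,000 × $40 / $40.56)^½ ≈ 166.17

166 units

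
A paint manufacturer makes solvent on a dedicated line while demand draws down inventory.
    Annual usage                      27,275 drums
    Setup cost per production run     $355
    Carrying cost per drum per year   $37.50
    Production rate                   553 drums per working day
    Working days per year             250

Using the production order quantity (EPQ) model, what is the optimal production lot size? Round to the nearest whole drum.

802 drums

d = 27,275/250 = 109.1000 drums/day;  effective holding cost H(1 − d/p) = 37.5·(1 − 109.1000/553) = 30.10172
Q* = √(2DS / H_eff) = √(2·27,275·355 / 30.10172) ≈ 802.08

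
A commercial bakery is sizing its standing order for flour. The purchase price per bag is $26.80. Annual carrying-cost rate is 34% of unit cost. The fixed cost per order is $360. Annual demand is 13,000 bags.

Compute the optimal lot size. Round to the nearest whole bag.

Carrying cost H = $26.8 × 34% = $9.1120/bag/yr
EOQ = √(2DS/H) = √(2 × 13,000 × 360 / 9.112)
    = √(1,027,216.86) ≈ 1,013.52

1,014 bags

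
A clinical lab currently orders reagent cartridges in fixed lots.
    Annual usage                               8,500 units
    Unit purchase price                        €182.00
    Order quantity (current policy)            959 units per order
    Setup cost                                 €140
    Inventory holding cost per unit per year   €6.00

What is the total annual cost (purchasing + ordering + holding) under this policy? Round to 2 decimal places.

€1,551,117.88

Orders/yr = 8,500/959 = 8.863; ordering cost = 8.863 × €140 = €1,240.88
Average inventory = 959/2 = 479.5; holding cost = 479.5 × €6 = €2,877.00
Purchase cost = D·C = 8,500 × 182 = €1,547,000.00
Total = €1,240.88 + €2,877.00 + €1,547,000.00 = €1,551,117.88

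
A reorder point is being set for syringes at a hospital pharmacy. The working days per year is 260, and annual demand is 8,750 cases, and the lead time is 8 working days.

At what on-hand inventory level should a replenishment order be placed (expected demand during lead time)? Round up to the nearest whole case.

270 cases

Daily demand d = 8,750 / 260 = 33.654 cases/day
Demand during lead time = 33.654 × 8 = 269.23
Reorder point = 269.23 → round up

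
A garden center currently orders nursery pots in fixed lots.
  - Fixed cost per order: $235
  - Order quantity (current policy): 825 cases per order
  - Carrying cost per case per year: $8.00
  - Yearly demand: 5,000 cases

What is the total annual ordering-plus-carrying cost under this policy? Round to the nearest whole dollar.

$4,724

Orders/yr = 5,000/825 = 6.061; ordering cost = 6.061 × $235 = $1,424.24
Average inventory = 825/2 = 412.5; holding cost = 412.5 × $8 = $3,300.00
Total = $1,424.24 + $3,300.00 = $4,724.24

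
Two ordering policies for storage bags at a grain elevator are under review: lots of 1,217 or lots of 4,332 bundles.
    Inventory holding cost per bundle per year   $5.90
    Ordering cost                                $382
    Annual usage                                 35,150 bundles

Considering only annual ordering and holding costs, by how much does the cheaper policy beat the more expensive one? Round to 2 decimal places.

$1,255.70

Annual cost at Q: ordering D·S/Q plus holding Q·H/2.
TC(1,217) = (35,150/1,217)×382 + (1,217/2)×5.9 = $14,623.26
TC(4,332) = (35,150/4,332)×382 + (4,332/2)×5.9 = $15,878.96
Lots of 1,217 are cheaper by $1,255.70.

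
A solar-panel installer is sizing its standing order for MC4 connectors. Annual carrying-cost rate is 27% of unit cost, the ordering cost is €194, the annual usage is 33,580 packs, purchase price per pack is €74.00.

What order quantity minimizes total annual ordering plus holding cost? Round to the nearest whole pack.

H = i·C = 0.27 × €74 = €19.9800 per pack-year
Optimal lot size Q* = (2 × 33,580 × €194 / €19.98)^½ ≈ 807.53

808 packs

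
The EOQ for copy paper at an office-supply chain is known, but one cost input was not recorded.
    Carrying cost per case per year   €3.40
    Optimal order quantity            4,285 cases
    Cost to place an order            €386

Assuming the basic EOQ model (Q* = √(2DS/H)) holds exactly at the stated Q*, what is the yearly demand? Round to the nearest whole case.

EOQ relation: Q² = 2DS/H, so rearrange for the unknown.
D = Q²H / (2S) = 4,285² × 3.4 / (2 × 386) = 80,865.50

80,865 cases per year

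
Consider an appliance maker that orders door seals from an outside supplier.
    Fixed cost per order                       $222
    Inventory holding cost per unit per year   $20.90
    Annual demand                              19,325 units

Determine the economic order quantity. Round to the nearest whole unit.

Optimal lot size Q* = (2 × 19,325 × $222 / $20.9)^½ ≈ 640.73

641 units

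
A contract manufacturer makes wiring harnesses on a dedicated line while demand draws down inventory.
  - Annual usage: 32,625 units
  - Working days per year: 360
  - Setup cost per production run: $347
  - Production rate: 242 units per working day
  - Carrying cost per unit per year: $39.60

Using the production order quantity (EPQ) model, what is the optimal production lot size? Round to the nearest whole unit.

d = 32,625/360 = 90.6250 units/day;  effective holding cost H(1 − d/p) = 39.6·(1 − 90.6250/242) = 24.77045
Q* = √(2DS / H_eff) = √(2·32,625·347 / 24.77045) ≈ 956.07

956 units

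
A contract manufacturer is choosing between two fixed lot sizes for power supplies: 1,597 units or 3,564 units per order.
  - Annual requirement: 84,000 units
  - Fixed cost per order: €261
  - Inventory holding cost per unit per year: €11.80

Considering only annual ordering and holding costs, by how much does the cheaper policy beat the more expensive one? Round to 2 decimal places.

Annual cost at Q: ordering D·S/Q plus holding Q·H/2.
TC(1,597) = (84,000/1,597)×261 + (1,597/2)×11.8 = €23,150.54
TC(3,564) = (84,000/3,564)×261 + (3,564/2)×11.8 = €27,179.12
Cheaper: Q = 1,597.  Difference = €4,028.57

€4,028.57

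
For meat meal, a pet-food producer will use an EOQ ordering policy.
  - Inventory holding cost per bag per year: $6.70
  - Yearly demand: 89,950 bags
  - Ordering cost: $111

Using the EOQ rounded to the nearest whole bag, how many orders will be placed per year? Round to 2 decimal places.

52.11 orders per year

2DS/H = 2·89,950·111/6.7 = 2,980,432.84
EOQ = √2,980,432.84 ≈ 1,726.39 → Q = 1,726
Orders per year = D/Q = 89,950 / 1,726 = 52.115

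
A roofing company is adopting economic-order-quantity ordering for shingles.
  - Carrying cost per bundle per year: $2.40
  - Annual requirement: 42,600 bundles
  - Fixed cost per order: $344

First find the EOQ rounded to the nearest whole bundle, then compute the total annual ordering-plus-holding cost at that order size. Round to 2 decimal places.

$8,386.96

2DS/H = 2·42,600·344/2.4 = 12,212,000.00
EOQ = √12,212,000.00 ≈ 3,494.57 → Q = 3,495 bundles
Annual ordering cost = (D/Q)·S = (42,600/3,495) × 344 = $4,192.96
Annual holding cost  = (Q/2)·H = (3,495/2) × 2.4 = $4,194.00
Total = $4,192.96 + $4,194.00 = $8,386.96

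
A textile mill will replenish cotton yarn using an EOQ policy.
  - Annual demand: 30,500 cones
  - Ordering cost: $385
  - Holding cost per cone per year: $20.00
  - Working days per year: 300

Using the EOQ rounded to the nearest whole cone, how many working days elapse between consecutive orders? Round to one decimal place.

2DS/H = 2·30,500·385/20 = 1,174,250.00
EOQ = √1,174,250.00 ≈ 1,083.63 → Q = 1,084 cones
Cycle time = (working days × Q)/D = (300 × 1,084) / 30,500 = 10.662 days

10.7 days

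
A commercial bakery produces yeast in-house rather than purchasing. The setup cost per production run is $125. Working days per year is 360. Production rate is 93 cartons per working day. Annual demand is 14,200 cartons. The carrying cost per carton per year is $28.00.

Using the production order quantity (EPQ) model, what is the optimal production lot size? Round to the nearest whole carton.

469 cartons

d = 14,200/360 = 39.4444 cartons/day;  effective holding cost H(1 − d/p) = 28·(1 − 39.4444/93) = 16.12425
Q* = √(2DS / H_eff) = √(2·14,200·125 / 16.12425) ≈ 469.22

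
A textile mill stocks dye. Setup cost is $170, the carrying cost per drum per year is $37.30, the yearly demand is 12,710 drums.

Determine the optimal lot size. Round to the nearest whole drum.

340 drums

EOQ = √(2DS/H) = √(2 × 12,710 × 170 / 37.3)
    = √(115,855.23) ≈ 340.38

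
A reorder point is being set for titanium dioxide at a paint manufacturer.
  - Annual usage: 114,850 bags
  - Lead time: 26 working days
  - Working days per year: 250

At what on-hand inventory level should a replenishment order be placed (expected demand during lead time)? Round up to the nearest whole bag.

11,945 bags

Daily demand d = 114,850 / 250 = 459.400 bags/day
Demand during lead time = 459.400 × 26 = 11,944.40
Reorder point = 11,944.40 → round up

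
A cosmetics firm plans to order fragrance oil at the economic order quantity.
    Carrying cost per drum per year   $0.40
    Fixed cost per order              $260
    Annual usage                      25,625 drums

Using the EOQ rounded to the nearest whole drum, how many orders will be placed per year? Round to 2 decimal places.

4.44 orders per year

Q* = √(2·D·S / H) = √(2·25,625·260 / 0.4) = √33,312,500.0 ≈ 5,771.70 → Q = 5,772
N = D/Q = 25,625/5,772 ≈ 4.440 orders/yr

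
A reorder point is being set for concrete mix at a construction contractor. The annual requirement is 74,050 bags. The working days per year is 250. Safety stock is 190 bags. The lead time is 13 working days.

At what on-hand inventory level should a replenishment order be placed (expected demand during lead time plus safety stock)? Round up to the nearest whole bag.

Daily demand d = 74,050 / 250 = 296.200 bags/day
Demand during lead time = 296.200 × 13 = 3,850.60
Reorder point = 3,850.60 + 190 = 4,040.60 → round up

4,041 bags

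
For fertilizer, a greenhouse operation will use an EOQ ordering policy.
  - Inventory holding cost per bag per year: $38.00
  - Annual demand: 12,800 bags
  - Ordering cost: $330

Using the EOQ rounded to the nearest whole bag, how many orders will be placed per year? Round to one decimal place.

Optimal lot size Q* = (2 × 12,800 × $330 / $38)^½ ≈ 471.50 → Q = 472
Orders per year = D/Q = 12,800 / 472 = 27.119

27.1 orders per year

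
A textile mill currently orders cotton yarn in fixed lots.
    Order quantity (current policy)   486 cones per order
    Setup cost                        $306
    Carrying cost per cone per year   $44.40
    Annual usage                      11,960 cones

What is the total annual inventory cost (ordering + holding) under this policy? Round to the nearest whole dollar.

Ordering: D/Q × S = 11,960/486 × $306 = $7,530.37
Holding:  Q/2 × H = 486/2 × $44.4 = $10,789.20
Total = $7,530.37 + $10,789.20 = $18,319.57

$18,320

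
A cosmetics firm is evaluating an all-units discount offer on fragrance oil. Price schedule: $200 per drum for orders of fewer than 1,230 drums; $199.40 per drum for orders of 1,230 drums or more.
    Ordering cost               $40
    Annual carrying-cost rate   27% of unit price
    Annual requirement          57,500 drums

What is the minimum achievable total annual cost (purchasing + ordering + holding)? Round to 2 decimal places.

$11,500,480.29

H₁ = 27%×$200 = $54.0000;  H₂ = 27%×$199.40 = $53.8380
EOQ₁ = √(2×57,500×40/54.0000) = 291.87  (< 1,230, feasible at tier 1)
EOQ₂ = √(2×57,500×40/53.8380) = 292.30  (< 1,230 → use Q = 1,230 at tier-2 price)
TC(tier 1 (EOQ₁), Q≈291.9) = $11,515,760.71
TC(tier 2, Q≈1,230.0) = $11,500,480.29
Minimum at tier 2: $11,500,480.29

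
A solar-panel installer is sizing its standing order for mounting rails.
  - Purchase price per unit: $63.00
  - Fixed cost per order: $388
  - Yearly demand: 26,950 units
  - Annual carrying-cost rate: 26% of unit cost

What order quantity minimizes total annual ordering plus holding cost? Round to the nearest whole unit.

Carrying cost H = $63 × 26% = $16.3800/unit/yr
Optimal lot size Q* = (2 × 26,950 × $388 / $16.38)^½ ≈ 1,129.93

1,130 units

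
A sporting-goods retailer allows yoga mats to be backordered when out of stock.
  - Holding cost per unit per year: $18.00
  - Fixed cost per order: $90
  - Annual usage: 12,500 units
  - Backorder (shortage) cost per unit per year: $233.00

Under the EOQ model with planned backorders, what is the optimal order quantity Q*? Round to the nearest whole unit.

367 units

Basic EOQ = √(2·12,500·90/18) = 353.553
Backorder adjustment √((H+b)/b) = √((18+233)/233) = 1.0379
Q* = 353.553 × 1.0379 ≈ 366.96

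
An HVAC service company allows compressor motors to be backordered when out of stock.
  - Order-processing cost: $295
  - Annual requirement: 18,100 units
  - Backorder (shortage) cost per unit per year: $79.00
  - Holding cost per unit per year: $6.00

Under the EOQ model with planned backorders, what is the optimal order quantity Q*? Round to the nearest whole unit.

Basic EOQ = √(2·18,100·295/6) = 1,334.104
Backorder adjustment √((H+b)/b) = √((6+79)/79) = 1.0373
Q* = 1,334.104 × 1.0373 ≈ 1,383.84

1,384 units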